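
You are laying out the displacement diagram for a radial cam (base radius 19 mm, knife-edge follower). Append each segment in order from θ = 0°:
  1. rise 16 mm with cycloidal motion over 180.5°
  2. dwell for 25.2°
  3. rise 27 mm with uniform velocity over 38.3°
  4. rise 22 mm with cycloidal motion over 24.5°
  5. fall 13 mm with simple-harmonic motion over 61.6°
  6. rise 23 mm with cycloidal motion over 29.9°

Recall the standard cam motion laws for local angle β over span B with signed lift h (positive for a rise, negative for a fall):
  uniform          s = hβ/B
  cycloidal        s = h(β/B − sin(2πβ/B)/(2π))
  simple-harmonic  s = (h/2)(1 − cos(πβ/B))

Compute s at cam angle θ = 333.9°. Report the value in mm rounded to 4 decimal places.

seg 1 [0°–180.5°] cycloidal, h=16: full span → s += 16 → s = 16.0000
seg 2 [180.5°–205.7°] dwell: s stays 16.0000
seg 3 [205.7°–244°] uniform, h=27: full span → s += 27 → s = 43.0000
seg 4 [244°–268.5°] cycloidal, h=22: full span → s += 22 → s = 65.0000
seg 5 [268.5°–330.1°] simple-harmonic, h=-13: full span → s += -13 → s = 52.0000
seg 6 [330.1°–360°] cycloidal, h=23: θ=333.9° here. β=3.8, B=29.9. 23·(0.1271 − sin(2π·0.1271)/(2π)) = 0.3009 → s = 52.3009

52.3009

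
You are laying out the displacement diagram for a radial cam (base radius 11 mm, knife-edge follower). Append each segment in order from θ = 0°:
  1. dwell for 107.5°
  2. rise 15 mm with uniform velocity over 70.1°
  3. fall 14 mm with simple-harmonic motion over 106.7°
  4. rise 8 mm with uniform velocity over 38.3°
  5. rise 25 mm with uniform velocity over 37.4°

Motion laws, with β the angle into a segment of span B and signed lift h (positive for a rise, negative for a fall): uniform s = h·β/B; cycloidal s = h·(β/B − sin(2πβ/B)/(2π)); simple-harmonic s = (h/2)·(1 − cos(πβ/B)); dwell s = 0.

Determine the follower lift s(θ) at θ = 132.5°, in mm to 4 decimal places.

seg 1 [0°–107.5°] dwell: s stays 0.0000
seg 2 [107.5°–177.6°] uniform, h=15: θ=132.5° here. β=25, B=70.1. 15·25/70.1 = 5.3495 → s = 5.3495

5.3495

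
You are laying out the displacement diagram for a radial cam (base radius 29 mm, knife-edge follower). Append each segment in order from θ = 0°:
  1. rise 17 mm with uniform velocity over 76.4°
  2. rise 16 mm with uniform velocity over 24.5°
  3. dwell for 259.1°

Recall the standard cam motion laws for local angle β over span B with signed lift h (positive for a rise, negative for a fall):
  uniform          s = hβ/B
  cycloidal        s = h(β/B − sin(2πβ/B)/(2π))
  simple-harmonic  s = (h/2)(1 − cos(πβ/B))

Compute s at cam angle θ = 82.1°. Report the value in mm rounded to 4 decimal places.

seg 1 [0°–76.4°] uniform, h=17: full span → s += 17 → s = 17.0000
seg 2 [76.4°–100.9°] uniform, h=16: θ=82.1° here. β=5.7, B=24.5. 16·5.7/24.5 = 3.7224 → s = 20.7224

20.7224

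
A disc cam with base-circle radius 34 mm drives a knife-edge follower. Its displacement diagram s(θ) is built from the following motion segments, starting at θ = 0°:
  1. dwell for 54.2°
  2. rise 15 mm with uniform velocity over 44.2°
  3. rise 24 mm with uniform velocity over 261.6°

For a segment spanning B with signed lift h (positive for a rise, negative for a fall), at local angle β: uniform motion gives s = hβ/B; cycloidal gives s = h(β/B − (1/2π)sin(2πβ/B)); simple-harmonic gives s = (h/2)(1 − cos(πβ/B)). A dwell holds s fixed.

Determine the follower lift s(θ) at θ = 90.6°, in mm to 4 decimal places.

seg 1 [0°–54.2°] dwell: s stays 0.0000
seg 2 [54.2°–98.4°] uniform, h=15: θ=90.6° here. β=36.4, B=44.2. 15·36.4/44.2 = 12.3529 → s = 12.3529

12.3529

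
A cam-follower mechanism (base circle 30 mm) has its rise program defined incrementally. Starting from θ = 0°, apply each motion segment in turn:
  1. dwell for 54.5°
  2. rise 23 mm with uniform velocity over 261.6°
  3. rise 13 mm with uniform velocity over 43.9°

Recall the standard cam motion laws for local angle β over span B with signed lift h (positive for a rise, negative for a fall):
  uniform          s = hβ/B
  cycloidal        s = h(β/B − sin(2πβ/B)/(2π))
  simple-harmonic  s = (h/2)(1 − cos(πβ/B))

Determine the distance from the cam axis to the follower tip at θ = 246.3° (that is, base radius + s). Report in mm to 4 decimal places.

seg 1 [0°–54.5°] dwell: s stays 0.0000
seg 2 [54.5°–316.1°] uniform, h=23: θ=246.3° here. β=191.8, B=261.6. 23·191.8/261.6 = 16.8631 → s = 16.8631
radial distance = base radius + s = 30 + 16.8631 = 46.8631

46.8631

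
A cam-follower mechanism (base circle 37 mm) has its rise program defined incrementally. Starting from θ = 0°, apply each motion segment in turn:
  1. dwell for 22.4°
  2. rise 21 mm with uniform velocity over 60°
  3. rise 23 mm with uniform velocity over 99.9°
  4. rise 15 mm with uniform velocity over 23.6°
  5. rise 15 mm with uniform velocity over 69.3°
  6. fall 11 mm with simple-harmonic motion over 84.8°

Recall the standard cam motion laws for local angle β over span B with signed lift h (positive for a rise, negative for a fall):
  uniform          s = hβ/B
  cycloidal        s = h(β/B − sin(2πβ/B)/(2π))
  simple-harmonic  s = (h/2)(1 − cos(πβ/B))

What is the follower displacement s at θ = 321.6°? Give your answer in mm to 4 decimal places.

seg 1 [0°–22.4°] dwell: s stays 0.0000
seg 2 [22.4°–82.4°] uniform, h=21: full span → s += 21 → s = 21.0000
seg 3 [82.4°–182.3°] uniform, h=23: full span → s += 23 → s = 44.0000
seg 4 [182.3°–205.9°] uniform, h=15: full span → s += 15 → s = 59.0000
seg 5 [205.9°–275.2°] uniform, h=15: full span → s += 15 → s = 74.0000
seg 6 [275.2°–360°] simple-harmonic, h=-11: θ=321.6° here. β=46.4, B=84.8. -11/2·(1 − cos(π·0.5472)) = -6.3121 → s = 67.6879

67.6879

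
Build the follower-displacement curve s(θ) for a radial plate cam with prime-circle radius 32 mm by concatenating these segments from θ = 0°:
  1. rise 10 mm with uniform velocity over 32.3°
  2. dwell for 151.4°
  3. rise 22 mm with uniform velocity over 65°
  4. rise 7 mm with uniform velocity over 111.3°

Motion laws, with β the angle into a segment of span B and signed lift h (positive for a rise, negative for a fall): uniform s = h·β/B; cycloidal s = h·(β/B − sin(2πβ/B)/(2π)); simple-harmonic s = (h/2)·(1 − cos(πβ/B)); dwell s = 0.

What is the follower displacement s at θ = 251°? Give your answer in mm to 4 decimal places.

seg 1 [0°–32.3°] uniform, h=10: full span → s += 10 → s = 10.0000
seg 2 [32.3°–183.7°] dwell: s stays 10.0000
seg 3 [183.7°–248.7°] uniform, h=22: full span → s += 22 → s = 32.0000
seg 4 [248.7°–360°] uniform, h=7: θ=251° here. β=2.3, B=111.3. 7·2.3/111.3 = 0.1447 → s = 32.1447

32.1447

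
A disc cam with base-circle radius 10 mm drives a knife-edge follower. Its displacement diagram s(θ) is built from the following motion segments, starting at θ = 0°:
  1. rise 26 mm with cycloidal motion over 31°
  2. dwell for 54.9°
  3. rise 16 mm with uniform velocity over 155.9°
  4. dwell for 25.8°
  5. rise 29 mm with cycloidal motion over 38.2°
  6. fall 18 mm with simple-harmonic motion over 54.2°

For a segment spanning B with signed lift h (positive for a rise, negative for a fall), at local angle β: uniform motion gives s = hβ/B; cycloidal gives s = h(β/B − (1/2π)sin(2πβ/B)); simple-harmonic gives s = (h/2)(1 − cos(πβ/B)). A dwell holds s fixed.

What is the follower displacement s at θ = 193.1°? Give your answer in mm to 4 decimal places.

seg 1 [0°–31°] cycloidal, h=26: full span → s += 26 → s = 26.0000
seg 2 [31°–85.9°] dwell: s stays 26.0000
seg 3 [85.9°–241.8°] uniform, h=16: θ=193.1° here. β=107.2, B=155.9. 16·107.2/155.9 = 11.0019 → s = 37.0019

37.0019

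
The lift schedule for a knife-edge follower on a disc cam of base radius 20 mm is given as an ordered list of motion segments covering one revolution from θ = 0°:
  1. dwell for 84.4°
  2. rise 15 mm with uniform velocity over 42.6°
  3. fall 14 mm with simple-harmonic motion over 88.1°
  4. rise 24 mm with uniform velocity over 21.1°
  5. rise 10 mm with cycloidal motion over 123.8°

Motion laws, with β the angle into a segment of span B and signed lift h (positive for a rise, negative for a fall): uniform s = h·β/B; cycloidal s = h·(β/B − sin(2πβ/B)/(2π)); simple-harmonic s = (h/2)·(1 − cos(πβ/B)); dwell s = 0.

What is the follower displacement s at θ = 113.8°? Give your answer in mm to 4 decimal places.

seg 1 [0°–84.4°] dwell: s stays 0.0000
seg 2 [84.4°–127°] uniform, h=15: θ=113.8° here. β=29.4, B=42.6. 15·29.4/42.6 = 10.3521 → s = 10.3521

10.3521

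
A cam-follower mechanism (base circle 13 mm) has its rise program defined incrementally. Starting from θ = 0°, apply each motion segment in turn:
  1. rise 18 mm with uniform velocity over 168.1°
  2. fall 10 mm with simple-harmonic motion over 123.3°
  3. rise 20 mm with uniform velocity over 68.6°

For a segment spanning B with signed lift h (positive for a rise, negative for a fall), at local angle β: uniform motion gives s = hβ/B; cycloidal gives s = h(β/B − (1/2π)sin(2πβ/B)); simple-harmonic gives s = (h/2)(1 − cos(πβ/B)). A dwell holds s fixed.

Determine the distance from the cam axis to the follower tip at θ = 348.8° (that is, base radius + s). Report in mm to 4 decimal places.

seg 1 [0°–168.1°] uniform, h=18: full span → s += 18 → s = 18.0000
seg 2 [168.1°–291.4°] simple-harmonic, h=-10: full span → s += -10 → s = 8.0000
seg 3 [291.4°–360°] uniform, h=20: θ=348.8° here. β=57.4, B=68.6. 20·57.4/68.6 = 16.7347 → s = 24.7347
radial distance = base radius + s = 13 + 24.7347 = 37.7347

37.7347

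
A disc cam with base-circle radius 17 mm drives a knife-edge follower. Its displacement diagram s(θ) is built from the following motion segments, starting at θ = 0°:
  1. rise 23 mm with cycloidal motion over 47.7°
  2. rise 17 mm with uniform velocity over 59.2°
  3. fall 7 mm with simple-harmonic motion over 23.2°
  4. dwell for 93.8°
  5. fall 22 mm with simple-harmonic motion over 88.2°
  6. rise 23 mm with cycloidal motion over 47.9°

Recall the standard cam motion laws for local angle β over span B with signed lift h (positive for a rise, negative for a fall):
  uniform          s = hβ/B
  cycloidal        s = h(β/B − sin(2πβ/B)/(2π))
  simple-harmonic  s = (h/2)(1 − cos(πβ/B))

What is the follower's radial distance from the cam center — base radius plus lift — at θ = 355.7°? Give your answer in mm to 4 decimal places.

seg 1 [0°–47.7°] cycloidal, h=23: full span → s += 23 → s = 23.0000
seg 2 [47.7°–106.9°] uniform, h=17: full span → s += 17 → s = 40.0000
seg 3 [106.9°–130.1°] simple-harmonic, h=-7: full span → s += -7 → s = 33.0000
seg 4 [130.1°–223.9°] dwell: s stays 33.0000
seg 5 [223.9°–312.1°] simple-harmonic, h=-22: full span → s += -22 → s = 11.0000
seg 6 [312.1°–360°] cycloidal, h=23: θ=355.7° here. β=43.6, B=47.9. 23·(0.9102 − sin(2π·0.9102)/(2π)) = 22.8922 → s = 33.8922
radial distance = base radius + s = 17 + 33.8922 = 50.8922

50.8922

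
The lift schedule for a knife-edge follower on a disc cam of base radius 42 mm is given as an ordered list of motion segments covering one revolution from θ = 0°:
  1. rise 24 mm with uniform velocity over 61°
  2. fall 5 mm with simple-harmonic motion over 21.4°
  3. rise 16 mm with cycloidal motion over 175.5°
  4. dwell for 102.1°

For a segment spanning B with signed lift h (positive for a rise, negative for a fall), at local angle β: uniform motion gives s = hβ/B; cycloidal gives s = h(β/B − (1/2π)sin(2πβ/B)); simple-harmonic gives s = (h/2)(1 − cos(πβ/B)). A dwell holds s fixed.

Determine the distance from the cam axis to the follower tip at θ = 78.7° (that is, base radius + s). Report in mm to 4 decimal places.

seg 1 [0°–61°] uniform, h=24: full span → s += 24 → s = 24.0000
seg 2 [61°–82.4°] simple-harmonic, h=-5: θ=78.7° here. β=17.7, B=21.4. -5/2·(1 − cos(π·0.8271)) = -4.6402 → s = 19.3598
radial distance = base radius + s = 42 + 19.3598 = 61.3598

61.3598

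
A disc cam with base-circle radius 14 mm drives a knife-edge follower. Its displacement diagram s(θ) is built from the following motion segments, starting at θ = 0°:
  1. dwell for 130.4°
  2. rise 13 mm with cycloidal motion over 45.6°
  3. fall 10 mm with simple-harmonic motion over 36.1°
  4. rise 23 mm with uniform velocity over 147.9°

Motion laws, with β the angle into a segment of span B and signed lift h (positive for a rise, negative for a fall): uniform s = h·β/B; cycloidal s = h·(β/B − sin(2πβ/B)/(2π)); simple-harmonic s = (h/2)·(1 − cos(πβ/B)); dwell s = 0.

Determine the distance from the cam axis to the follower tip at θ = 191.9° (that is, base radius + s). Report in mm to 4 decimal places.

seg 1 [0°–130.4°] dwell: s stays 0.0000
seg 2 [130.4°–176°] cycloidal, h=13: full span → s += 13 → s = 13.0000
seg 3 [176°–212.1°] simple-harmonic, h=-10: θ=191.9° here. β=15.9, B=36.1. -10/2·(1 − cos(π·0.4404)) = -4.0699 → s = 8.9301
radial distance = base radius + s = 14 + 8.9301 = 22.9301

22.9301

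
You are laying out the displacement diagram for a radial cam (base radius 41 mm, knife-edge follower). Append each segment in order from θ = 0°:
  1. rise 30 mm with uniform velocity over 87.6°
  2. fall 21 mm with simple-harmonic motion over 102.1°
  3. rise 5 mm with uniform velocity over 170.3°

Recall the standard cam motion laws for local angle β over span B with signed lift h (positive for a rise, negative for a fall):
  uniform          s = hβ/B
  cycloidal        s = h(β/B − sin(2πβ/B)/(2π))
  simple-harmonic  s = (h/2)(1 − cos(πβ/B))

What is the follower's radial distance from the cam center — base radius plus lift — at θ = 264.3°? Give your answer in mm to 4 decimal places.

seg 1 [0°–87.6°] uniform, h=30: full span → s += 30 → s = 30.0000
seg 2 [87.6°–189.7°] simple-harmonic, h=-21: full span → s += -21 → s = 9.0000
seg 3 [189.7°–360°] uniform, h=5: θ=264.3° here. β=74.6, B=170.3. 5·74.6/170.3 = 2.1903 → s = 11.1903
radial distance = base radius + s = 41 + 11.1903 = 52.1903

52.1903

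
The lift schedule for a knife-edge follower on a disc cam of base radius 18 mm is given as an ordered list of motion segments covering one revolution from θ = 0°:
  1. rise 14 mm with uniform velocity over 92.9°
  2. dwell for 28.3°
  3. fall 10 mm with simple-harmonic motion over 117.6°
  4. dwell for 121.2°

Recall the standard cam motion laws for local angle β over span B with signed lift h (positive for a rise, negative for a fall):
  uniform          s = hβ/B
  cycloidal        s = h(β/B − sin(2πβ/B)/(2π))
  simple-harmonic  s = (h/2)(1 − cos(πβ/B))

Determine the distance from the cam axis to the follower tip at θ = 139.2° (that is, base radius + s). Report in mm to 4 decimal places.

seg 1 [0°–92.9°] uniform, h=14: full span → s += 14 → s = 14.0000
seg 2 [92.9°–121.2°] dwell: s stays 14.0000
seg 3 [121.2°–238.8°] simple-harmonic, h=-10: θ=139.2° here. β=18, B=117.6. -10/2·(1 − cos(π·0.1531)) = -0.5670 → s = 13.4330
radial distance = base radius + s = 18 + 13.4330 = 31.4330

31.4330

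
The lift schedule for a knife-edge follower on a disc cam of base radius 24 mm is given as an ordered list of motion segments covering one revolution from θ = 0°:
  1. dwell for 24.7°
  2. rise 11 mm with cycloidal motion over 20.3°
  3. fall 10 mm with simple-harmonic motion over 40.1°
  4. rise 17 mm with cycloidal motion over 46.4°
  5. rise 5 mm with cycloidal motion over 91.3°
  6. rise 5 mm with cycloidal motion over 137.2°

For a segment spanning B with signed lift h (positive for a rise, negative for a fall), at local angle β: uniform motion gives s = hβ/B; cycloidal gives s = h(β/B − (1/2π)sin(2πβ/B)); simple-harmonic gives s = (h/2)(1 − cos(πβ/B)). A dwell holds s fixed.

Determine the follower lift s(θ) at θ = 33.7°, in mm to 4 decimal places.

seg 1 [0°–24.7°] dwell: s stays 0.0000
seg 2 [24.7°–45°] cycloidal, h=11: θ=33.7° here. β=9, B=20.3. 11·(0.4433 − sin(2π·0.4433)/(2π)) = 4.2668 → s = 4.2668

4.2668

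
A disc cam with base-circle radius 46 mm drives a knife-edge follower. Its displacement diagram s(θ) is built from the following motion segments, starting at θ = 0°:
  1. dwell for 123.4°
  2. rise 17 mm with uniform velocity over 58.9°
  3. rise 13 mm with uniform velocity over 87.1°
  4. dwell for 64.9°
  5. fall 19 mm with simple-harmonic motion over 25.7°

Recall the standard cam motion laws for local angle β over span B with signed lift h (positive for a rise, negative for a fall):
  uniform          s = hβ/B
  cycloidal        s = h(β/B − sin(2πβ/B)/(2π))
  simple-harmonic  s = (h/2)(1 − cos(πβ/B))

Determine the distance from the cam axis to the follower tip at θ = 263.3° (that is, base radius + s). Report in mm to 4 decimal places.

seg 1 [0°–123.4°] dwell: s stays 0.0000
seg 2 [123.4°–182.3°] uniform, h=17: full span → s += 17 → s = 17.0000
seg 3 [182.3°–269.4°] uniform, h=13: θ=263.3° here. β=81, B=87.1. 13·81/87.1 = 12.0896 → s = 29.0896
radial distance = base radius + s = 46 + 29.0896 = 75.0896

75.0896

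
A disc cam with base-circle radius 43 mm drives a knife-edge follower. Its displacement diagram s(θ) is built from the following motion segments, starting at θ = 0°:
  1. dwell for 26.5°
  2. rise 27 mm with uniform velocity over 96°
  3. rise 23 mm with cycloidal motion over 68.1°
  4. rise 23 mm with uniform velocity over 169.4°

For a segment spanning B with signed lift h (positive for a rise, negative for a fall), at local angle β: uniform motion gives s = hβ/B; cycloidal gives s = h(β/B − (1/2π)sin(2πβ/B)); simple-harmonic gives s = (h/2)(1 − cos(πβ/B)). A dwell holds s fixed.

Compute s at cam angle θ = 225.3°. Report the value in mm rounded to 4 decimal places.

seg 1 [0°–26.5°] dwell: s stays 0.0000
seg 2 [26.5°–122.5°] uniform, h=27: full span → s += 27 → s = 27.0000
seg 3 [122.5°–190.6°] cycloidal, h=23: full span → s += 23 → s = 50.0000
seg 4 [190.6°–360°] uniform, h=23: θ=225.3° here. β=34.7, B=169.4. 23·34.7/169.4 = 4.7113 → s = 54.7113

54.7113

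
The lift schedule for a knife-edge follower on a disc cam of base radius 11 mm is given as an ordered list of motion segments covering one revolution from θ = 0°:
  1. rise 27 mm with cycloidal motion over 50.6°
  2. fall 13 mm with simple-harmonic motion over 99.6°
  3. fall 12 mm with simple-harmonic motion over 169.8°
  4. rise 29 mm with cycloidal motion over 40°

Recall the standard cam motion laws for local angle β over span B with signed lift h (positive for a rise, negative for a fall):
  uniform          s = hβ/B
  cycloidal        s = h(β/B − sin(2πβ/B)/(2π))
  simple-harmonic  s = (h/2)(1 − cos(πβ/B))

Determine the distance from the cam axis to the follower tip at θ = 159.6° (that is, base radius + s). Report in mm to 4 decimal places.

seg 1 [0°–50.6°] cycloidal, h=27: full span → s += 27 → s = 27.0000
seg 2 [50.6°–150.2°] simple-harmonic, h=-13: full span → s += -13 → s = 14.0000
seg 3 [150.2°–320°] simple-harmonic, h=-12: θ=159.6° here. β=9.4, B=169.8. -12/2·(1 − cos(π·0.0554)) = -0.0905 → s = 13.9095
radial distance = base radius + s = 11 + 13.9095 = 24.9095

24.9095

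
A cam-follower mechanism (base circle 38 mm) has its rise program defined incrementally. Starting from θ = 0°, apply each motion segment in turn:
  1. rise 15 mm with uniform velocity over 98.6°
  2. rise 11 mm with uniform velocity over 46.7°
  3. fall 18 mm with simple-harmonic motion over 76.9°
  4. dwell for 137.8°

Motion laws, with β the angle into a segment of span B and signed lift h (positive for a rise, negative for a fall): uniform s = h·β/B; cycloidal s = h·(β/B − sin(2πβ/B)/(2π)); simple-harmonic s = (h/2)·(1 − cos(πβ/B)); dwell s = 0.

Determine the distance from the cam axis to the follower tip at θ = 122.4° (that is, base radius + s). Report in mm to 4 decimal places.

seg 1 [0°–98.6°] uniform, h=15: full span → s += 15 → s = 15.0000
seg 2 [98.6°–145.3°] uniform, h=11: θ=122.4° here. β=23.8, B=46.7. 11·23.8/46.7 = 5.6060 → s = 20.6060
radial distance = base radius + s = 38 + 20.6060 = 58.6060

58.6060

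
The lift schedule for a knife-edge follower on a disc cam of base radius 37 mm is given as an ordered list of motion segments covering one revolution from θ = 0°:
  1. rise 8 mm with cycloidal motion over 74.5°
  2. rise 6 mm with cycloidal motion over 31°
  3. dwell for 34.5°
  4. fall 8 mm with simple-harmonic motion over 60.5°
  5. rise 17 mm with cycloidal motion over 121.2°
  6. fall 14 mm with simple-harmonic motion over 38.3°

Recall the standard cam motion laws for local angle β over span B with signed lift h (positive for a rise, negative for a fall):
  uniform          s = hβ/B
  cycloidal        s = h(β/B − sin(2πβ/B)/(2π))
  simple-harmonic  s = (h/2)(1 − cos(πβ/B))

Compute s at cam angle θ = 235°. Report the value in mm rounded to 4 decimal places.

seg 1 [0°–74.5°] cycloidal, h=8: full span → s += 8 → s = 8.0000
seg 2 [74.5°–105.5°] cycloidal, h=6: full span → s += 6 → s = 14.0000
seg 3 [105.5°–140°] dwell: s stays 14.0000
seg 4 [140°–200.5°] simple-harmonic, h=-8: full span → s += -8 → s = 6.0000
seg 5 [200.5°–321.7°] cycloidal, h=17: θ=235° here. β=34.5, B=121.2. 17·(0.2847 − sin(2π·0.2847)/(2π)) = 2.1974 → s = 8.1974

8.1974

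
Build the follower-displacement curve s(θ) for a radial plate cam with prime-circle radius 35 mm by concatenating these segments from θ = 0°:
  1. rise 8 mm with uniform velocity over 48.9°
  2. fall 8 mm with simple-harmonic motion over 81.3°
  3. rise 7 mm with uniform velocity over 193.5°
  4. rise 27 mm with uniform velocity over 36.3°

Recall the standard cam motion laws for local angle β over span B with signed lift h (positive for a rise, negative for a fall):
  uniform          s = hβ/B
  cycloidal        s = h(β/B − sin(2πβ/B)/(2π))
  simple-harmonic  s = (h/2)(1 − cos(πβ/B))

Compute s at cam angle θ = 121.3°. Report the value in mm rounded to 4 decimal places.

seg 1 [0°–48.9°] uniform, h=8: full span → s += 8 → s = 8.0000
seg 2 [48.9°–130.2°] simple-harmonic, h=-8: θ=121.3° here. β=72.4, B=81.3. -8/2·(1 − cos(π·0.8905)) = -7.7658 → s = 0.2342

0.2342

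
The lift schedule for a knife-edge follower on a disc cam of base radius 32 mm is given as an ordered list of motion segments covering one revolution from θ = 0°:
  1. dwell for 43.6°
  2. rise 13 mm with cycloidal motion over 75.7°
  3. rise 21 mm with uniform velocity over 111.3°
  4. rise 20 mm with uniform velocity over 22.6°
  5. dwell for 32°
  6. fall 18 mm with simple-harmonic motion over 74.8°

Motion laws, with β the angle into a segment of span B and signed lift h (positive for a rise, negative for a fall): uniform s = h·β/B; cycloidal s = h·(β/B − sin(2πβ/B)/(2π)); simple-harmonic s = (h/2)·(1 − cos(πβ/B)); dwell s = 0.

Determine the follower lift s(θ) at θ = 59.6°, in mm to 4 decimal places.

seg 1 [0°–43.6°] dwell: s stays 0.0000
seg 2 [43.6°–119.3°] cycloidal, h=13: θ=59.6° here. β=16, B=75.7. 13·(0.2114 − sin(2π·0.2114)/(2π)) = 0.7394 → s = 0.7394

0.7394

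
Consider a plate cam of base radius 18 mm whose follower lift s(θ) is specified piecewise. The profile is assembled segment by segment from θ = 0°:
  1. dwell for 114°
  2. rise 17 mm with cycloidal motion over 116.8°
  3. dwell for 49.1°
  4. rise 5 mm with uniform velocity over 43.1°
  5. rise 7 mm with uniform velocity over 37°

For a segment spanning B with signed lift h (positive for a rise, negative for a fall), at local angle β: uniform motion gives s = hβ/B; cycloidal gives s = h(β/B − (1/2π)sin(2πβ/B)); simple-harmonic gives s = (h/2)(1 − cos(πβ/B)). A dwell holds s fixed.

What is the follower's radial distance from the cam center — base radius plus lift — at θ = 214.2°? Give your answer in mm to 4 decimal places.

seg 1 [0°–114°] dwell: s stays 0.0000
seg 2 [114°–230.8°] cycloidal, h=17: θ=214.2° here. β=100.2, B=116.8. 17·(0.8579 − sin(2π·0.8579)/(2π)) = 16.6915 → s = 16.6915
radial distance = base radius + s = 18 + 16.6915 = 34.6915

34.6915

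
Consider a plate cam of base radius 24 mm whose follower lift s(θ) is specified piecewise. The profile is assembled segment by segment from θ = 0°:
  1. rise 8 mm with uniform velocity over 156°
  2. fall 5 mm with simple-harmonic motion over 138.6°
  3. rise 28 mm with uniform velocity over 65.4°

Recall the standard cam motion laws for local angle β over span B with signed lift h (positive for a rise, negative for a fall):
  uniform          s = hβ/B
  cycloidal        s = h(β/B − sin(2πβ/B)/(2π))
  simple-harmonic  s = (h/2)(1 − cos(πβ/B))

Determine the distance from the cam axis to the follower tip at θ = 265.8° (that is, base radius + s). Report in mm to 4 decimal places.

seg 1 [0°–156°] uniform, h=8: full span → s += 8 → s = 8.0000
seg 2 [156°–294.6°] simple-harmonic, h=-5: θ=265.8° here. β=109.8, B=138.6. -5/2·(1 − cos(π·0.7922)) = -4.4860 → s = 3.5140
radial distance = base radius + s = 24 + 3.5140 = 27.5140

27.5140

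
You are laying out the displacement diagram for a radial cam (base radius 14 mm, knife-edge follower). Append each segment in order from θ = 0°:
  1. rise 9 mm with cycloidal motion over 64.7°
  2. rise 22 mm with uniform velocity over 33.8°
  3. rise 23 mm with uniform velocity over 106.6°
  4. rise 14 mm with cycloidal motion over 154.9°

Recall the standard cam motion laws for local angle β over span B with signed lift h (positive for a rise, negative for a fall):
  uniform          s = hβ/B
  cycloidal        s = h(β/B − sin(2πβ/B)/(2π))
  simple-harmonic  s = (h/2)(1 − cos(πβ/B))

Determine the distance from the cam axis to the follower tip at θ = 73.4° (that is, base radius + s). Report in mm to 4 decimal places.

seg 1 [0°–64.7°] cycloidal, h=9: full span → s += 9 → s = 9.0000
seg 2 [64.7°–98.5°] uniform, h=22: θ=73.4° here. β=8.7, B=33.8. 22·8.7/33.8 = 5.6627 → s = 14.6627
radial distance = base radius + s = 14 + 14.6627 = 28.6627

28.6627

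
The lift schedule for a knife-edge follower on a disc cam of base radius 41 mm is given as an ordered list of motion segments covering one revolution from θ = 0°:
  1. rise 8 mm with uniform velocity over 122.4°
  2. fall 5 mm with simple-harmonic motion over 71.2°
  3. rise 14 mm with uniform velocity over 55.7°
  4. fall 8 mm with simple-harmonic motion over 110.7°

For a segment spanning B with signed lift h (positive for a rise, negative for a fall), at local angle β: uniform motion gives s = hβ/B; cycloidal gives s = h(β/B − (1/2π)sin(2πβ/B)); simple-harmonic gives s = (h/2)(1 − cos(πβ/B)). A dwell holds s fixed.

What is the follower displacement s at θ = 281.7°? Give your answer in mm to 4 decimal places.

seg 1 [0°–122.4°] uniform, h=8: full span → s += 8 → s = 8.0000
seg 2 [122.4°–193.6°] simple-harmonic, h=-5: full span → s += -5 → s = 3.0000
seg 3 [193.6°–249.3°] uniform, h=14: full span → s += 14 → s = 17.0000
seg 4 [249.3°–360°] simple-harmonic, h=-8: θ=281.7° here. β=32.4, B=110.7. -8/2·(1 − cos(π·0.2927)) = -1.5751 → s = 15.4249

15.4249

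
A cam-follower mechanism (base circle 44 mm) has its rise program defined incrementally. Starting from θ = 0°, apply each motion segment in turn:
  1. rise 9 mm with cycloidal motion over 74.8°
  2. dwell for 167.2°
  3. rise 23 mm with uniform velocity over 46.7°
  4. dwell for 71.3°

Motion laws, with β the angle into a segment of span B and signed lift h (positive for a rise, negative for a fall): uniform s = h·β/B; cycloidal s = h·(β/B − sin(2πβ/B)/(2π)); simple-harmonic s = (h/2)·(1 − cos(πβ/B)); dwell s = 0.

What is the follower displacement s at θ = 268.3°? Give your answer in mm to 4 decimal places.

seg 1 [0°–74.8°] cycloidal, h=9: full span → s += 9 → s = 9.0000
seg 2 [74.8°–242°] dwell: s stays 9.0000
seg 3 [242°–288.7°] uniform, h=23: θ=268.3° here. β=26.3, B=46.7. 23·26.3/46.7 = 12.9529 → s = 21.9529

21.9529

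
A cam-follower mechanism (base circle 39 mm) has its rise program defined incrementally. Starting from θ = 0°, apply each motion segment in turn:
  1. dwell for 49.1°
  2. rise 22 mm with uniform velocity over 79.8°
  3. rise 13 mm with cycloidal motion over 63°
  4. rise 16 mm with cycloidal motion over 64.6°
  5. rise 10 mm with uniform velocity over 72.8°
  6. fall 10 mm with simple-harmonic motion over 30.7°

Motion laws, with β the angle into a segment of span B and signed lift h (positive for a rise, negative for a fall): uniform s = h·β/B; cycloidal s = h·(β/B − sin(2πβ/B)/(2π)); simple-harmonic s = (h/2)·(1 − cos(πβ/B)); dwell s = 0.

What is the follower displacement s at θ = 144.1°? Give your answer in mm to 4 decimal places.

seg 1 [0°–49.1°] dwell: s stays 0.0000
seg 2 [49.1°–128.9°] uniform, h=22: full span → s += 22 → s = 22.0000
seg 3 [128.9°–191.9°] cycloidal, h=13: θ=144.1° here. β=15.2, B=63. 13·(0.2413 − sin(2π·0.2413)/(2π)) = 1.0706 → s = 23.0706

23.0706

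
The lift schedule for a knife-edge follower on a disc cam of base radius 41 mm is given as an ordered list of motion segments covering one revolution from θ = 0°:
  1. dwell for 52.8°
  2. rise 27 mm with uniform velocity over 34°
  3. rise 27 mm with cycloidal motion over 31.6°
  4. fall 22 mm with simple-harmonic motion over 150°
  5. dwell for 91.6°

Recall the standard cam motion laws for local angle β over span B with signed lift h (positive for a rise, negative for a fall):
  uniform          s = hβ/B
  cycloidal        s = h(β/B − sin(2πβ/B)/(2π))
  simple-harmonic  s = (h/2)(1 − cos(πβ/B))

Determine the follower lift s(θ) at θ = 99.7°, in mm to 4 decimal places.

seg 1 [0°–52.8°] dwell: s stays 0.0000
seg 2 [52.8°–86.8°] uniform, h=27: full span → s += 27 → s = 27.0000
seg 3 [86.8°–118.4°] cycloidal, h=27: θ=99.7° here. β=12.9, B=31.6. 27·(0.4082 − sin(2π·0.4082)/(2π)) = 8.6793 → s = 35.6793

35.6793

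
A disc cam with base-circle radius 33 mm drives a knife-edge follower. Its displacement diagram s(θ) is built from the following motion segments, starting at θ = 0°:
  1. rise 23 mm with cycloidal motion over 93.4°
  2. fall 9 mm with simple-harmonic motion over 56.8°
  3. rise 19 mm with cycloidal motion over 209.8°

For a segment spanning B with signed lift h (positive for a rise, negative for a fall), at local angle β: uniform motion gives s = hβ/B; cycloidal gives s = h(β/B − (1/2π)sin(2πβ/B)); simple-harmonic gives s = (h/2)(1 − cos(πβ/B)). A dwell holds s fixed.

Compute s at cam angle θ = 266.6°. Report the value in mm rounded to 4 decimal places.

seg 1 [0°–93.4°] cycloidal, h=23: full span → s += 23 → s = 23.0000
seg 2 [93.4°–150.2°] simple-harmonic, h=-9: full span → s += -9 → s = 14.0000
seg 3 [150.2°–360°] cycloidal, h=19: θ=266.6° here. β=116.4, B=209.8. 19·(0.5548 − sin(2π·0.5548)/(2π)) = 11.5625 → s = 25.5625

25.5625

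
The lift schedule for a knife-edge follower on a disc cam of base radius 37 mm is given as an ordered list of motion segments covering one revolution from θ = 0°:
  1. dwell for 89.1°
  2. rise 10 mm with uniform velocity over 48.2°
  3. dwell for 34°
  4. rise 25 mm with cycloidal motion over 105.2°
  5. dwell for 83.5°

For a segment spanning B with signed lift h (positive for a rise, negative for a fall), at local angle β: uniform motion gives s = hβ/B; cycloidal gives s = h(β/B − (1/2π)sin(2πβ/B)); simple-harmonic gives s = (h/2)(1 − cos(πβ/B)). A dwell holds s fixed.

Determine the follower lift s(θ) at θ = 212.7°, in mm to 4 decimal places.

seg 1 [0°–89.1°] dwell: s stays 0.0000
seg 2 [89.1°–137.3°] uniform, h=10: full span → s += 10 → s = 10.0000
seg 3 [137.3°–171.3°] dwell: s stays 10.0000
seg 4 [171.3°–276.5°] cycloidal, h=25: θ=212.7° here. β=41.4, B=105.2. 25·(0.3935 − sin(2π·0.3935)/(2π)) = 7.3709 → s = 17.3709

17.3709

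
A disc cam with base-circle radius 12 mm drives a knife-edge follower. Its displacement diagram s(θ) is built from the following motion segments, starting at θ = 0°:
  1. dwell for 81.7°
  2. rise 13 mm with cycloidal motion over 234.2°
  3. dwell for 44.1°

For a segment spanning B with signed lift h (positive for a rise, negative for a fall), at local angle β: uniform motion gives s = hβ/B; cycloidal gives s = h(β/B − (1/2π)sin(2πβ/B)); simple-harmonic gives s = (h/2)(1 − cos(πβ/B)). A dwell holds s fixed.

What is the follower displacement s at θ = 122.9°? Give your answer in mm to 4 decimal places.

seg 1 [0°–81.7°] dwell: s stays 0.0000
seg 2 [81.7°–315.9°] cycloidal, h=13: θ=122.9° here. β=41.2, B=234.2. 13·(0.1759 − sin(2π·0.1759)/(2π)) = 0.4380 → s = 0.4380

0.4380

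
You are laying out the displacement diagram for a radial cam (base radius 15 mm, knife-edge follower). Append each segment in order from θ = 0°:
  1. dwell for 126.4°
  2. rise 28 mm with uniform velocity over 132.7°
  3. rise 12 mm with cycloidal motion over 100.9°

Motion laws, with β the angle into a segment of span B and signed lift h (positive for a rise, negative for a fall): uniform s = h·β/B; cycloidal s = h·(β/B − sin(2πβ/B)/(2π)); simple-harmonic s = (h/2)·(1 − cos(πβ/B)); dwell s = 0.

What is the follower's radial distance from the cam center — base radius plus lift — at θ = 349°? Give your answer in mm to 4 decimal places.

seg 1 [0°–126.4°] dwell: s stays 0.0000
seg 2 [126.4°–259.1°] uniform, h=28: full span → s += 28 → s = 28.0000
seg 3 [259.1°–360°] cycloidal, h=12: θ=349° here. β=89.9, B=100.9. 12·(0.8910 − sin(2π·0.8910)/(2π)) = 11.9001 → s = 39.9001
radial distance = base radius + s = 15 + 39.9001 = 54.9001

54.9001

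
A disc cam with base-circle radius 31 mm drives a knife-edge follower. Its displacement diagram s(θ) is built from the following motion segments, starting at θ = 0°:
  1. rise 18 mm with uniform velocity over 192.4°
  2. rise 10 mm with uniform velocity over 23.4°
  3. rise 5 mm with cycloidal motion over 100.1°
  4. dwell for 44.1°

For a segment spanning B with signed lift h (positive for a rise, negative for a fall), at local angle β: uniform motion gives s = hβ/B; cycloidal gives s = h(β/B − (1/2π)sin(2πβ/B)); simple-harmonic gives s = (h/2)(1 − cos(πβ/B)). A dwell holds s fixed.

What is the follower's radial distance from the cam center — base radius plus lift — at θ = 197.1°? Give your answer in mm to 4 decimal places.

seg 1 [0°–192.4°] uniform, h=18: full span → s += 18 → s = 18.0000
seg 2 [192.4°–215.8°] uniform, h=10: θ=197.1° here. β=4.7, B=23.4. 10·4.7/23.4 = 2.0085 → s = 20.0085
radial distance = base radius + s = 31 + 20.0085 = 51.0085

51.0085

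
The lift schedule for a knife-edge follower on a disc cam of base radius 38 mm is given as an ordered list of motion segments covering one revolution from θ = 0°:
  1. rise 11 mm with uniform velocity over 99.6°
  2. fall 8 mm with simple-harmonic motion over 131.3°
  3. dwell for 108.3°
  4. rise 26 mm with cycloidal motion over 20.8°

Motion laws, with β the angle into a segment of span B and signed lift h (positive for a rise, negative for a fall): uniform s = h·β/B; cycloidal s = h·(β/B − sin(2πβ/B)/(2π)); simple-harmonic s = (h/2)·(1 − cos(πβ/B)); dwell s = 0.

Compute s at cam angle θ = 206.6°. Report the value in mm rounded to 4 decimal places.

seg 1 [0°–99.6°] uniform, h=11: full span → s += 11 → s = 11.0000
seg 2 [99.6°–230.9°] simple-harmonic, h=-8: θ=206.6° here. β=107, B=131.3. -8/2·(1 − cos(π·0.8149)) = -7.3427 → s = 3.6573

3.6573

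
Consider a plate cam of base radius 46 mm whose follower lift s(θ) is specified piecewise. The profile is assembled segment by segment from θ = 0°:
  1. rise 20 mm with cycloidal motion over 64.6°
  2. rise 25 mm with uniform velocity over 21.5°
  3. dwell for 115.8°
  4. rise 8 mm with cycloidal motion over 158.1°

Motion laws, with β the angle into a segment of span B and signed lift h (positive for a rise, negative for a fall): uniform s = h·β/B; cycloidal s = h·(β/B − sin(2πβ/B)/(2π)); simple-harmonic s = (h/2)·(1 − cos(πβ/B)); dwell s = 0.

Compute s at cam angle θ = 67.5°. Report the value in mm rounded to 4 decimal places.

seg 1 [0°–64.6°] cycloidal, h=20: full span → s += 20 → s = 20.0000
seg 2 [64.6°–86.1°] uniform, h=25: θ=67.5° here. β=2.9, B=21.5. 25·2.9/21.5 = 3.3721 → s = 23.3721

23.3721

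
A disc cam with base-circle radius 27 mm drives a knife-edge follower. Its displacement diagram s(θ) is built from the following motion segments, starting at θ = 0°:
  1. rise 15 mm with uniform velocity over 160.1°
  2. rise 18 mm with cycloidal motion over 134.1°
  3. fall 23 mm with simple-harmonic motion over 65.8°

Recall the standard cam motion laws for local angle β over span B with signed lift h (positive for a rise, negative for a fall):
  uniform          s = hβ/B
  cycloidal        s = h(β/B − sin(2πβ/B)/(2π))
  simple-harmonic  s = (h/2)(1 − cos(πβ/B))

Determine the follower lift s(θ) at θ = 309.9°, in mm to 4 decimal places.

seg 1 [0°–160.1°] uniform, h=15: full span → s += 15 → s = 15.0000
seg 2 [160.1°–294.2°] cycloidal, h=18: full span → s += 18 → s = 33.0000
seg 3 [294.2°–360°] simple-harmonic, h=-23: θ=309.9° here. β=15.7, B=65.8. -23/2·(1 − cos(π·0.2386)) = -3.0824 → s = 29.9176

29.9176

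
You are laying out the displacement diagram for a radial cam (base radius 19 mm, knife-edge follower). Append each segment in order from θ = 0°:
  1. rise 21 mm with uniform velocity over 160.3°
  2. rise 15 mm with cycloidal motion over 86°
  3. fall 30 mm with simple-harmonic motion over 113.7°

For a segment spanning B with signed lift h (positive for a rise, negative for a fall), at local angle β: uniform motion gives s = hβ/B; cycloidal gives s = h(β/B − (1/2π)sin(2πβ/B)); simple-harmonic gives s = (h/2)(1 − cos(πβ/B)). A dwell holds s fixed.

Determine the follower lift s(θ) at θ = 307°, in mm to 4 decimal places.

seg 1 [0°–160.3°] uniform, h=21: full span → s += 21 → s = 21.0000
seg 2 [160.3°–246.3°] cycloidal, h=15: full span → s += 15 → s = 36.0000
seg 3 [246.3°–360°] simple-harmonic, h=-30: θ=307° here. β=60.7, B=113.7. -30/2·(1 − cos(π·0.5339)) = -16.5927 → s = 19.4073

19.4073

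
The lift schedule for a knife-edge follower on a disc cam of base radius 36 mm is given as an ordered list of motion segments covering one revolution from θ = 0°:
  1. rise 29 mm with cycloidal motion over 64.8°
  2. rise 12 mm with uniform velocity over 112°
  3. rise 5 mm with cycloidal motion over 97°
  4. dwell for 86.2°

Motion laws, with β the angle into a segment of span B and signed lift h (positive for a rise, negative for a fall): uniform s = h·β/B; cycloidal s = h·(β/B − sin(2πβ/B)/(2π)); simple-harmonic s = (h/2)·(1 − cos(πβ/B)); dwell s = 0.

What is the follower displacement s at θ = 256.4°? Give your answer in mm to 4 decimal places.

seg 1 [0°–64.8°] cycloidal, h=29: full span → s += 29 → s = 29.0000
seg 2 [64.8°–176.8°] uniform, h=12: full span → s += 12 → s = 41.0000
seg 3 [176.8°–273.8°] cycloidal, h=5: θ=256.4° here. β=79.6, B=97. 5·(0.8206 − sin(2π·0.8206)/(2π)) = 4.8218 → s = 45.8218

45.8218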